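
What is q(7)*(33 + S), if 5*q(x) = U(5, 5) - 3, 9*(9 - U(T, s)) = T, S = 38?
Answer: 3479/45 ≈ 77.311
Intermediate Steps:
U(T, s) = 9 - T/9
q(x) = 49/45 (q(x) = ((9 - 1/9*5) - 3)/5 = ((9 - 5/9) - 3)/5 = (76/9 - 3)/5 = (1/5)*(49/9) = 49/45)
q(7)*(33 + S) = 49*(33 + 38)/45 = (49/45)*71 = 3479/45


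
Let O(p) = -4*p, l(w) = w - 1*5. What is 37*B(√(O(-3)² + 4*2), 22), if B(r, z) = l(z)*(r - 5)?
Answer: -3145 + 1258*√38 ≈ 4609.8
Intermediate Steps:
l(w) = -5 + w (l(w) = w - 5 = -5 + w)
B(r, z) = (-5 + r)*(-5 + z) (B(r, z) = (-5 + z)*(r - 5) = (-5 + z)*(-5 + r) = (-5 + r)*(-5 + z))
37*B(√(O(-3)² + 4*2), 22) = 37*((-5 + √((-4*(-3))² + 4*2))*(-5 + 22)) = 37*((-5 + √(12² + 8))*17) = 37*((-5 + √(144 + 8))*17) = 37*((-5 + √152)*17) = 37*((-5 + 2*√38)*17) = 37*(-85 + 34*√38) = -3145 + 1258*√38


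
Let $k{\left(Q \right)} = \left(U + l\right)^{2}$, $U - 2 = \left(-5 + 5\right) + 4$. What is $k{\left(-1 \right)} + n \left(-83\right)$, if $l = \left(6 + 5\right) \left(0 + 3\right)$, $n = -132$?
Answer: $12477$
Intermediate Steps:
$U = 6$ ($U = 2 + \left(\left(-5 + 5\right) + 4\right) = 2 + \left(0 + 4\right) = 2 + 4 = 6$)
$l = 33$ ($l = 11 \cdot 3 = 33$)
$k{\left(Q \right)} = 1521$ ($k{\left(Q \right)} = \left(6 + 33\right)^{2} = 39^{2} = 1521$)
$k{\left(-1 \right)} + n \left(-83\right) = 1521 - -10956 = 1521 + 10956 = 12477$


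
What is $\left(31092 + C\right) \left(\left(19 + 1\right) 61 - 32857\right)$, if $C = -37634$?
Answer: $206969254$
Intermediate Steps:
$\left(31092 + C\right) \left(\left(19 + 1\right) 61 - 32857\right) = \left(31092 - 37634\right) \left(\left(19 + 1\right) 61 - 32857\right) = - 6542 \left(20 \cdot 61 - 32857\right) = - 6542 \left(1220 - 32857\right) = \left(-6542\right) \left(-31637\right) = 206969254$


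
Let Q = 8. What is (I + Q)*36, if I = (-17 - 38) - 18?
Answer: -2340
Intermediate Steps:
I = -73 (I = -55 - 18 = -73)
(I + Q)*36 = (-73 + 8)*36 = -65*36 = -2340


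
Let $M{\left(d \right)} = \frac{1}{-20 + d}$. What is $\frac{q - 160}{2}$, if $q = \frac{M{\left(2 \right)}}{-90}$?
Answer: $- \frac{259199}{3240} \approx -80.0$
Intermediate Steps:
$q = \frac{1}{1620}$ ($q = \frac{1}{\left(-20 + 2\right) \left(-90\right)} = \frac{1}{-18} \left(- \frac{1}{90}\right) = \left(- \frac{1}{18}\right) \left(- \frac{1}{90}\right) = \frac{1}{1620} \approx 0.00061728$)
$\frac{q - 160}{2} = \frac{\frac{1}{1620} - 160}{2} = \left(\frac{1}{1620} - 160\right) \frac{1}{2} = \left(- \frac{259199}{1620}\right) \frac{1}{2} = - \frac{259199}{3240}$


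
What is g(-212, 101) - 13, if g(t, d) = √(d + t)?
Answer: -13 + I*√111 ≈ -13.0 + 10.536*I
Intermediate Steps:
g(-212, 101) - 13 = √(101 - 212) - 13 = √(-111) - 13 = I*√111 - 13 = -13 + I*√111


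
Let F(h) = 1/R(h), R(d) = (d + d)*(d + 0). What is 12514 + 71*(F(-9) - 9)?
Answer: 1923821/162 ≈ 11875.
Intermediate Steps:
R(d) = 2*d² (R(d) = (2*d)*d = 2*d²)
F(h) = 1/(2*h²)
12514 + 71*(F(-9) - 9) = 12514 + 71*((½)/(-9)² - 9) = 12514 + 71*((½)*(1/81) - 9) = 12514 + 71*(1/162 - 9) = 12514 + 71*(-1457/162) = 12514 - 103447/162 = 1923821/162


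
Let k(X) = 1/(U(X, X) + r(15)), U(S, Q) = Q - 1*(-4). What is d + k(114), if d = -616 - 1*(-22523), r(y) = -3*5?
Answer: 2256422/103 ≈ 21907.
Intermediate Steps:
U(S, Q) = 4 + Q (U(S, Q) = Q + 4 = 4 + Q)
r(y) = -15
d = 21907 (d = -616 + 22523 = 21907)
k(X) = 1/(-11 + X) (k(X) = 1/((4 + X) - 15) = 1/(-11 + X))
d + k(114) = 21907 + 1/(-11 + 114) = 21907 + 1/103 = 2256422/103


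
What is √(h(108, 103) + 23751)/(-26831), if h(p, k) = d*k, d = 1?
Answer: -√23854/26831 ≈ -0.0057563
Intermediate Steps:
h(p, k) = k (h(p, k) = 1*k = k)
√(h(108, 103) + 23751)/(-26831) = √(103 + 23751)/(-26831) = √23854*(-1/26831) = -√23854/26831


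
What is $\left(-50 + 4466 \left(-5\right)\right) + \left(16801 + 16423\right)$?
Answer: $10844$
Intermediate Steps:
$\left(-50 + 4466 \left(-5\right)\right) + \left(16801 + 16423\right) = \left(-50 - 22330\right) + 33224 = -22380 + 33224 = 10844$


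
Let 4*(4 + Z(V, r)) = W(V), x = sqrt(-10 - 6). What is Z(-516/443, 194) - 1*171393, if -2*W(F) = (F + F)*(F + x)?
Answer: -33636556417/196249 + 516*I/443 ≈ -1.714e+5 + 1.1648*I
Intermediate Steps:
x = 4*I (x = sqrt(-16) = 4*I ≈ 4.0*I)
W(F) = -F*(F + 4*I) (W(F) = -(F + F)*(F + 4*I)/2 = -2*F*(F + 4*I)/2 = -F*(F + 4*I))
Z(V, r) = -4 - V*(V + 4*I)/4 (Z(V, r) = -4 + (-V*(V + 4*I))/4 = -4 - V*(V + 4*I)/4)
Z(-516/443, 194) - 1*171393 = (-4 - (-516/443)*(-516/443 + 4*I)/4) - 1*171393 = (-4 - (-516*1/443)*(-516*1/443 + 4*I)/4) - 171393 = (-4 - 1/4*(-516/443)*(-516/443 + 4*I)) - 171393 = (-4 + (-66564/196249 + 516*I/443)) - 171393 = (-851560/196249 + 516*I/443) - 171393 = -33636556417/196249 + 516*I/443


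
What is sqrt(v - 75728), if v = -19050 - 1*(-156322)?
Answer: 14*sqrt(314) ≈ 248.08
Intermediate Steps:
v = 137272 (v = -19050 + 156322 = 137272)
sqrt(v - 75728) = sqrt(137272 - 75728) = sqrt(61544) = 14*sqrt(314)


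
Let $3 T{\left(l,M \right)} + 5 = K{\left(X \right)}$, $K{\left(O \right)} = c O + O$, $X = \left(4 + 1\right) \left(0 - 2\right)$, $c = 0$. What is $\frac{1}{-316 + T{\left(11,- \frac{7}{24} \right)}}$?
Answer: $- \frac{1}{321} \approx -0.0031153$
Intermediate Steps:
$X = -10$ ($X = 5 \left(-2\right) = -10$)
$K{\left(O \right)} = O$ ($K{\left(O \right)} = 0 O + O = 0 + O = O$)
$T{\left(l,M \right)} = -5$ ($T{\left(l,M \right)} = - \frac{5}{3} + \frac{1}{3} \left(-10\right) = - \frac{5}{3} - \frac{10}{3} = -5$)
$\frac{1}{-316 + T{\left(11,- \frac{7}{24} \right)}} = \frac{1}{-316 - 5} = \frac{1}{-321} = - \frac{1}{321}$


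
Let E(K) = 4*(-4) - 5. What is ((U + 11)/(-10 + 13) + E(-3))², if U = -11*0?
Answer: 2704/9 ≈ 300.44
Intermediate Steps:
U = 0
E(K) = -21 (E(K) = -16 - 5 = -21)
((U + 11)/(-10 + 13) + E(-3))² = ((0 + 11)/(-10 + 13) - 21)² = (11/3 - 21)² = (-52/3)² = 2704/9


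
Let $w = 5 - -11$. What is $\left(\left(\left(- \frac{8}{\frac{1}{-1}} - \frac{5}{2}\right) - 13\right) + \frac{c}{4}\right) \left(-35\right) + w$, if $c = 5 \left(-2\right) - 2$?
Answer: $\frac{767}{2} \approx 383.5$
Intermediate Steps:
$w = 16$ ($w = 5 + 11 = 16$)
$c = -12$ ($c = -10 - 2 = -12$)
$\left(\left(\left(- \frac{8}{\frac{1}{-1}} - \frac{5}{2}\right) - 13\right) + \frac{c}{4}\right) \left(-35\right) + w = \left(\left(\left(- \frac{8}{\frac{1}{-1}} - \frac{5}{2}\right) - 13\right) - \frac{12}{4}\right) \left(-35\right) + 16 = \left(\left(\left(- \frac{8}{-1} - \frac{5}{2}\right) - 13\right) - 3\right) \left(-35\right) + 16 = \left(\left(\left(\left(-8\right) \left(-1\right) - \frac{5}{2}\right) - 13\right) - 3\right) \left(-35\right) + 16 = \left(\left(\left(8 - \frac{5}{2}\right) - 13\right) - 3\right) \left(-35\right) + 16 = \left(\left(\frac{11}{2} - 13\right) - 3\right) \left(-35\right) + 16 = \left(- \frac{15}{2} - 3\right) \left(-35\right) + 16 = \left(- \frac{21}{2}\right) \left(-35\right) + 16 = \frac{735}{2} + 16 = \frac{767}{2}$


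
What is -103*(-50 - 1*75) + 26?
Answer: 12901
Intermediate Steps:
-103*(-50 - 1*75) + 26 = -103*(-50 - 75) + 26 = -103*(-125) + 26 = 12875 + 26 = 12901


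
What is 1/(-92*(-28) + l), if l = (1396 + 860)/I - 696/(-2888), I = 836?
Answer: 3971/10240969 ≈ 0.00038776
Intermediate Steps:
l = 11673/3971 (l = (1396 + 860)/836 - 696/(-2888) = 2256*(1/836) - 696*(-1/2888) = 564/209 + 87/361 = 11673/3971 ≈ 2.9396)
1/(-92*(-28) + l) = 1/(-92*(-28) + 11673/3971) = 1/(2576 + 11673/3971) = 1/(10240969/3971) = 3971/10240969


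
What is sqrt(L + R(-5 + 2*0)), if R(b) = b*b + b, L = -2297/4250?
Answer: sqrt(14059510)/850 ≈ 4.4113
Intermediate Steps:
L = -2297/4250 (L = -2297*1/4250 = -2297/4250 ≈ -0.54047)
R(b) = b + b**2 (R(b) = b**2 + b = b + b**2)
sqrt(L + R(-5 + 2*0)) = sqrt(-2297/4250 + (-5 + 2*0)*(1 + (-5 + 2*0))) = sqrt(-2297/4250 + (-5 + 0)*(1 + (-5 + 0))) = sqrt(-2297/4250 - 5*(1 - 5)) = sqrt(-2297/4250 - 5*(-4)) = sqrt(-2297/4250 + 20) = sqrt(82703/4250) = sqrt(14059510)/850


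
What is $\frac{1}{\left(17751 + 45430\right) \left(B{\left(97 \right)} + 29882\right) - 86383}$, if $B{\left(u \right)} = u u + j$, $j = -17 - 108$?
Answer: $\frac{1}{2474460663} \approx 4.0413 \cdot 10^{-10}$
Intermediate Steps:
$j = -125$
$B{\left(u \right)} = -125 + u^{2}$ ($B{\left(u \right)} = u u - 125 = u^{2} - 125 = -125 + u^{2}$)
$\frac{1}{\left(17751 + 45430\right) \left(B{\left(97 \right)} + 29882\right) - 86383} = \frac{1}{\left(17751 + 45430\right) \left(\left(-125 + 97^{2}\right) + 29882\right) - 86383} = \frac{1}{63181 \left(\left(-125 + 9409\right) + 29882\right) - 86383} = \frac{1}{63181 \left(9284 + 29882\right) - 86383} = \frac{1}{63181 \cdot 39166 - 86383} = \frac{1}{2474547046 - 86383} = \frac{1}{2474460663}$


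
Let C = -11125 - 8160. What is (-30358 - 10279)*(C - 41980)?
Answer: 2489625805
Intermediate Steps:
C = -19285
(-30358 - 10279)*(C - 41980) = (-30358 - 10279)*(-19285 - 41980) = -40637*(-61265) = 2489625805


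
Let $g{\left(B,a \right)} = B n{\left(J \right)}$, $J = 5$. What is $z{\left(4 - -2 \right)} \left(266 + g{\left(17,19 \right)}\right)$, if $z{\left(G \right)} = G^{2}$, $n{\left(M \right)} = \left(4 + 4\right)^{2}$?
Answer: $48744$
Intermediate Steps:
$n{\left(M \right)} = 64$ ($n{\left(M \right)} = 8^{2} = 64$)
$g{\left(B,a \right)} = 64 B$ ($g{\left(B,a \right)} = B 64 = 64 B$)
$z{\left(4 - -2 \right)} \left(266 + g{\left(17,19 \right)}\right) = \left(4 - -2\right)^{2} \left(266 + 64 \cdot 17\right) = \left(4 + 2\right)^{2} \left(266 + 1088\right) = 6^{2} \cdot 1354 = 36 \cdot 1354 = 48744$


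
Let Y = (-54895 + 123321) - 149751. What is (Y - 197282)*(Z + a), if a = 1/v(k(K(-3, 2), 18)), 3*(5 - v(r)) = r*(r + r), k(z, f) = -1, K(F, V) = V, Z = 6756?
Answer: -24470331417/13 ≈ -1.8823e+9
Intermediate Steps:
v(r) = 5 - 2*r²/3 (v(r) = 5 - r*(r + r)/3 = 5 - r*2*r/3 = 5 - 2*r²/3)
Y = -81325 (Y = 68426 - 149751 = -81325)
a = 3/13 (a = 1/(5 - ⅔*(-1)²) = 1/(5 - ⅔*1) = 1/(5 - ⅔) = 1/(13/3) = 3/13 ≈ 0.23077)
(Y - 197282)*(Z + a) = (-81325 - 197282)*(6756 + 3/13) = -278607*87831/13 = -24470331417/13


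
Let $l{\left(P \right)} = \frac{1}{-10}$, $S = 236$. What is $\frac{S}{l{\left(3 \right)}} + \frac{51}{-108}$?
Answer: $- \frac{84977}{36} \approx -2360.5$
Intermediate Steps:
$l{\left(P \right)} = - \frac{1}{10}$
$\frac{S}{l{\left(3 \right)}} + \frac{51}{-108} = \frac{236}{- \frac{1}{10}} + \frac{51}{-108} = 236 \left(-10\right) + 51 \left(- \frac{1}{108}\right) = -2360 - \frac{17}{36} = - \frac{84977}{36}$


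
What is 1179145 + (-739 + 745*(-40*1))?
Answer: 1148606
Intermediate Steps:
1179145 + (-739 + 745*(-40*1)) = 1179145 + (-739 + 745*(-40)) = 1179145 + (-739 - 29800) = 1179145 - 30539 = 1148606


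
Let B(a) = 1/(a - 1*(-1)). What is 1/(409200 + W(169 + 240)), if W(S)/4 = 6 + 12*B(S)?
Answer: 205/83890944 ≈ 2.4436e-6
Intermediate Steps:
B(a) = 1/(1 + a) (B(a) = 1/(a + 1) = 1/(1 + a))
W(S) = 24 + 48/(1 + S) (W(S) = 4*(6 + 12/(1 + S)) = 24 + 48/(1 + S))
1/(409200 + W(169 + 240)) = 1/(409200 + 24*(3 + (169 + 240))/(1 + (169 + 240))) = 1/(409200 + 24*(3 + 409)/(1 + 409)) = 1/(409200 + 24*412/410) = 1/(409200 + 24*(1/410)*412) = 1/(409200 + 4944/205) = 1/(83890944/205) = 205/83890944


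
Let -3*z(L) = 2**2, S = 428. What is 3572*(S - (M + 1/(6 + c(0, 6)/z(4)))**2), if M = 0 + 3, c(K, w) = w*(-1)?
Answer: 659116156/441 ≈ 1.4946e+6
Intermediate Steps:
c(K, w) = -w
z(L) = -4/3 (z(L) = -1/3*2**2 = -1/3*4 = -4/3)
M = 3
3572*(S - (M + 1/(6 + c(0, 6)/z(4)))**2) = 3572*(428 - (3 + 1/(6 + (-1*6)/(-4/3)))**2) = 3572*(428 - (3 + 1/(6 - 6*(-3/4)))**2) = 3572*(428 - (3 + 1/(6 + 9/2))**2) = 3572*(428 - (3 + 1/(21/2))**2) = 3572*(428 - (3 + 2/21)**2) = 3572*(428 - (65/21)**2) = 3572*(428 - 1*4225/441) = 3572*(428 - 4225/441) = 3572*(184523/441) = 659116156/441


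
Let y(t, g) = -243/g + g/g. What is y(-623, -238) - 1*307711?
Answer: -73234737/238 ≈ -3.0771e+5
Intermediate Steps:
y(t, g) = 1 - 243/g (y(t, g) = -243/g + 1 = 1 - 243/g)
y(-623, -238) - 1*307711 = (-243 - 238)/(-238) - 1*307711 = -1/238*(-481) - 307711 = 481/238 - 307711 = -73234737/238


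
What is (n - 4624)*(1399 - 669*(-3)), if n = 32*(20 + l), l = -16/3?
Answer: -42452384/3 ≈ -1.4151e+7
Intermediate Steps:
l = -16/3 (l = -16*1/3 = -16/3 ≈ -5.3333)
n = 1408/3 (n = 32*(20 - 16/3) = 32*(44/3) = 1408/3 ≈ 469.33)
(n - 4624)*(1399 - 669*(-3)) = (1408/3 - 4624)*(1399 - 669*(-3)) = -12464*(1399 + 2007)/3 = -12464/3*3406 = -42452384/3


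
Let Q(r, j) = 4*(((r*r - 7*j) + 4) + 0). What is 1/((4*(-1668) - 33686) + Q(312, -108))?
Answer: 1/352058 ≈ 2.8404e-6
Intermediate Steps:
Q(r, j) = 16 - 28*j + 4*r² (Q(r, j) = 4*(((r² - 7*j) + 4) + 0) = 4*((4 + r² - 7*j) + 0) = 4*(4 + r² - 7*j) = 16 - 28*j + 4*r²)
1/((4*(-1668) - 33686) + Q(312, -108)) = 1/((4*(-1668) - 33686) + (16 - 28*(-108) + 4*312²)) = 1/((-6672 - 33686) + (16 + 3024 + 4*97344)) = 1/(-40358 + (16 + 3024 + 389376)) = 1/(-40358 + 392416) = 1/352058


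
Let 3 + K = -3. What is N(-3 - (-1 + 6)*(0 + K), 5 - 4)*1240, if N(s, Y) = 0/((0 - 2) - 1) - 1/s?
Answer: -1240/27 ≈ -45.926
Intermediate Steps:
K = -6 (K = -3 - 3 = -6)
N(s, Y) = -1/s (N(s, Y) = 0/(-2 - 1) - 1/s = 0/(-3) - 1/s = 0*(-⅓) - 1/s = 0 - 1/s = -1/s)
N(-3 - (-1 + 6)*(0 + K), 5 - 4)*1240 = -1/(-3 - (-1 + 6)*(0 - 6))*1240 = -1/(-3 - 5*(-6))*1240 = -1/(-3 - 1*(-30))*1240 = -1/(-3 + 30)*1240 = -1/27*1240 = -1240/27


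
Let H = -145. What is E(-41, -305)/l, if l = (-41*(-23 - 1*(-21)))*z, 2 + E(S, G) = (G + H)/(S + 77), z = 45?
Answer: -29/7380 ≈ -0.0039295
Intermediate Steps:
E(S, G) = -2 + (-145 + G)/(77 + S) (E(S, G) = -2 + (G - 145)/(S + 77) = -2 + (-145 + G)/(77 + S))
l = 3690 (l = -41*(-23 - 1*(-21))*45 = -41*(-23 + 21)*45 = -41*(-2)*45 = 82*45 = 3690)
E(-41, -305)/l = ((-299 - 305 - 2*(-41))/(77 - 41))/3690 = ((-299 - 305 + 82)/36)*(1/3690) = ((1/36)*(-522))*(1/3690) = -29/2*1/3690 = -29/7380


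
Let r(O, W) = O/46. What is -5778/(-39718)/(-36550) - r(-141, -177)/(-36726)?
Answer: -17870835749/204373681540700 ≈ -8.7442e-5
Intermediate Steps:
r(O, W) = O/46 (r(O, W) = O*(1/46) = O/46)
-5778/(-39718)/(-36550) - r(-141, -177)/(-36726) = -5778/(-39718)/(-36550) - (-141)/46/(-36726) = -5778*(-1/39718)*(-1/36550) - 1*(-141/46)*(-1/36726) = (2889/19859)*(-1/36550) + (141/46)*(-1/36726) = -2889/725846450 - 47/563132 = -17870835749/204373681540700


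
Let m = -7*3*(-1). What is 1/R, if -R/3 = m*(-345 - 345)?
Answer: 1/43470 ≈ 2.3004e-5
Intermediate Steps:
m = 21 (m = -21*(-1) = 21)
R = 43470 (R = -63*(-345 - 345) = -63*(-690) = -3*(-14490) = 43470)
1/R = 1/43470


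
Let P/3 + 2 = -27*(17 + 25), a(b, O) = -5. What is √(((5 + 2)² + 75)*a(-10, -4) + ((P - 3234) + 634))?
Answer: 2*I*√1657 ≈ 81.412*I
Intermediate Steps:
P = -3408 (P = -6 + 3*(-27*(17 + 25)) = -6 + 3*(-27*42) = -6 + 3*(-1134) = -6 - 3402 = -3408)
√(((5 + 2)² + 75)*a(-10, -4) + ((P - 3234) + 634)) = √(((5 + 2)² + 75)*(-5) + ((-3408 - 3234) + 634)) = √((7² + 75)*(-5) + (-6642 + 634)) = √((49 + 75)*(-5) - 6008) = √(124*(-5) - 6008) = √(-620 - 6008) = √(-6628) = 2*I*√1657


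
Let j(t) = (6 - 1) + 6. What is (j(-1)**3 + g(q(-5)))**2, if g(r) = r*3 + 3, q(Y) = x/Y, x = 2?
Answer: 44408896/25 ≈ 1.7764e+6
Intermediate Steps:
q(Y) = 2/Y
j(t) = 11 (j(t) = 5 + 6 = 11)
g(r) = 3 + 3*r (g(r) = 3*r + 3 = 3 + 3*r)
(j(-1)**3 + g(q(-5)))**2 = (11**3 + (3 + 3*(2/(-5))))**2 = (1331 + (3 + 3*(2*(-1/5))))**2 = (1331 + (3 + 3*(-2/5)))**2 = (1331 + (3 - 6/5))**2 = (1331 + 9/5)**2 = (6664/5)**2 = 44408896/25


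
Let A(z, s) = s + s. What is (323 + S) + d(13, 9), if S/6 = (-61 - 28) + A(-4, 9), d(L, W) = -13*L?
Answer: -272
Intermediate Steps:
A(z, s) = 2*s
S = -426 (S = 6*((-61 - 28) + 2*9) = 6*(-89 + 18) = 6*(-71) = -426)
(323 + S) + d(13, 9) = (323 - 426) - 13*13 = -103 - 169 = -272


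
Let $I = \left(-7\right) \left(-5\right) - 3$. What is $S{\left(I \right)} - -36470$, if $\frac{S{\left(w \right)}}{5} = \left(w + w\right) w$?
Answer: $46710$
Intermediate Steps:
$I = 32$ ($I = 35 - 3 = 32$)
$S{\left(w \right)} = 10 w^{2}$ ($S{\left(w \right)} = 5 \left(w + w\right) w = 5 \cdot 2 w w = 5 \cdot 2 w^{2} = 10 w^{2}$)
$S{\left(I \right)} - -36470 = 10 \cdot 32^{2} - -36470 = 10 \cdot 1024 + 36470 = 10240 + 36470 = 46710$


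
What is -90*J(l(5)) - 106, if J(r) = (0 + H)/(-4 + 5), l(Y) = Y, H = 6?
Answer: -646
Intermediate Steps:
J(r) = 6 (J(r) = (0 + 6)/(-4 + 5) = 6/1 = 6*1 = 6)
-90*J(l(5)) - 106 = -90*6 - 106 = -540 - 106 = -646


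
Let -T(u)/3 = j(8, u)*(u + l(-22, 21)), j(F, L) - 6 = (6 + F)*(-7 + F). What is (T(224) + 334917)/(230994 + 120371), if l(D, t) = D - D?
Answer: 321477/351365 ≈ 0.91494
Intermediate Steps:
l(D, t) = 0
j(F, L) = 6 + (-7 + F)*(6 + F) (j(F, L) = 6 + (6 + F)*(-7 + F) = 6 + (-7 + F)*(6 + F))
T(u) = -60*u (T(u) = -3*(-36 + 8² - 1*8)*(u + 0) = -3*(-36 + 64 - 8)*u = -60*u)
(T(224) + 334917)/(230994 + 120371) = (-60*224 + 334917)/(230994 + 120371) = (-13440 + 334917)/351365 = 321477*(1/351365) = 321477/351365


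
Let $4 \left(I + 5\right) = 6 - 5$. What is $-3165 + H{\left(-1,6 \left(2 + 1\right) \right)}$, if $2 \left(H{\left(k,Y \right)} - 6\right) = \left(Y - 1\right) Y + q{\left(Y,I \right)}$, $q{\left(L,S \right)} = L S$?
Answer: $- \frac{12195}{4} \approx -3048.8$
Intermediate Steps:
$I = - \frac{19}{4}$ ($I = -5 + \frac{6 - 5}{4} = -5 + \frac{1}{4} \cdot 1 = -5 + \frac{1}{4} = - \frac{19}{4} \approx -4.75$)
$H{\left(k,Y \right)} = 6 - \frac{19 Y}{8} + \frac{Y \left(-1 + Y\right)}{2}$ ($H{\left(k,Y \right)} = 6 + \frac{\left(Y - 1\right) Y + Y \left(- \frac{19}{4}\right)}{2} = 6 + \frac{\left(-1 + Y\right) Y - \frac{19 Y}{4}}{2} = 6 + \frac{Y \left(-1 + Y\right) - \frac{19 Y}{4}}{2} = 6 + \frac{- \frac{19 Y}{4} + Y \left(-1 + Y\right)}{2} = 6 + \left(- \frac{19 Y}{8} + \frac{Y \left(-1 + Y\right)}{2}\right) = 6 - \frac{19 Y}{8} + \frac{Y \left(-1 + Y\right)}{2}$)
$-3165 + H{\left(-1,6 \left(2 + 1\right) \right)} = -3165 + \left(6 + \frac{\left(6 \left(2 + 1\right)\right)^{2}}{2} - \frac{23 \cdot 6 \left(2 + 1\right)}{8}\right) = -3165 + \left(6 + \frac{\left(6 \cdot 3\right)^{2}}{2} - \frac{23 \cdot 6 \cdot 3}{8}\right) = -3165 + \left(6 + \frac{18^{2}}{2} - \frac{207}{4}\right) = -3165 + \left(6 + \frac{1}{2} \cdot 324 - \frac{207}{4}\right) = -3165 + \left(6 + 162 - \frac{207}{4}\right) = -3165 + \frac{465}{4} = - \frac{12195}{4}$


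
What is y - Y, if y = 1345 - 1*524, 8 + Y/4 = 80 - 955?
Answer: 4353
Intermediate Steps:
Y = -3532 (Y = -32 + 4*(80 - 955) = -32 + 4*(-875) = -32 - 3500 = -3532)
y = 821 (y = 1345 - 524 = 821)
y - Y = 821 - 1*(-3532) = 821 + 3532 = 4353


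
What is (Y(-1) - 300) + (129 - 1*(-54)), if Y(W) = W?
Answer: -118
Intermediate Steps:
(Y(-1) - 300) + (129 - 1*(-54)) = (-1 - 300) + (129 - 1*(-54)) = -301 + (129 + 54) = -301 + 183 = -118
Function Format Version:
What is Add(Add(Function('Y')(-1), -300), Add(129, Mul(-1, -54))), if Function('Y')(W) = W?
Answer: -118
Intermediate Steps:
Add(Add(Function('Y')(-1), -300), Add(129, Mul(-1, -54))) = Add(Add(-1, -300), Add(129, Mul(-1, -54))) = Add(-301, Add(129, 54)) = Add(-301, 183) = -118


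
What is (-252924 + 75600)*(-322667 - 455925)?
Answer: 138063047808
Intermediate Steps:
(-252924 + 75600)*(-322667 - 455925) = -177324*(-778592) = 138063047808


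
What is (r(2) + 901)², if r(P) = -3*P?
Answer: 801025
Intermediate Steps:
(r(2) + 901)² = (-3*2 + 901)² = (-6 + 901)² = 895² = 801025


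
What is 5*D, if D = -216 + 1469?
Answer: 6265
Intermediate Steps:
D = 1253
5*D = 5*1253 = 6265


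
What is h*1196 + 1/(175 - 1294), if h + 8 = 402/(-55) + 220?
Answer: 15066851537/61545 ≈ 2.4481e+5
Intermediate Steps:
h = 11258/55 (h = -8 + (402/(-55) + 220) = -8 + (402*(-1/55) + 220) = -8 + (-402/55 + 220) = -8 + 11698/55 = 11258/55 ≈ 204.69)
h*1196 + 1/(175 - 1294) = (11258/55)*1196 + 1/(175 - 1294) = 13464568/55 + 1/(-1119) = 13464568/55 - 1/1119 = 15066851537/61545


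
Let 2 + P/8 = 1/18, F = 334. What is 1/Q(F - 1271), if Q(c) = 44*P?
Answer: -9/6160 ≈ -0.0014610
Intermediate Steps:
P = -140/9 (P = -16 + 8/18 = -16 + 8*(1/18) = -16 + 4/9 = -140/9 ≈ -15.556)
Q(c) = -6160/9 (Q(c) = 44*(-140/9) = -6160/9)
1/Q(F - 1271) = 1/(-6160/9) = -9/6160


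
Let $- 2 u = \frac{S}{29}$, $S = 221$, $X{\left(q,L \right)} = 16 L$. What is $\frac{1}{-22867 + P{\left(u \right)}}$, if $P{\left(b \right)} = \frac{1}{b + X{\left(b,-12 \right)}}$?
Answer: $- \frac{11357}{259700577} \approx -4.3731 \cdot 10^{-5}$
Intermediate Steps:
$u = - \frac{221}{58}$ ($u = - \frac{221 \cdot \frac{1}{29}}{2} = \left(- \frac{1}{2}\right) \frac{221}{29} = - \frac{221}{58} \approx -3.8103$)
$P{\left(b \right)} = \frac{1}{-192 + b}$ ($P{\left(b \right)} = \frac{1}{b + 16 \left(-12\right)} = \frac{1}{b - 192} = \frac{1}{-192 + b}$)
$\frac{1}{-22867 + P{\left(u \right)}} = \frac{1}{-22867 + \frac{1}{-192 - \frac{221}{58}}} = \frac{1}{-22867 + \frac{1}{- \frac{11357}{58}}} = \frac{1}{-22867 - \frac{58}{11357}} = \frac{1}{- \frac{259700577}{11357}} = - \frac{11357}{259700577}$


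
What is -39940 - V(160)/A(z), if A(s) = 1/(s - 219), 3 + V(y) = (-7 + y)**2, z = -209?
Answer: 9977828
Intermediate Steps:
V(y) = -3 + (-7 + y)**2
A(s) = 1/(-219 + s)
-39940 - V(160)/A(z) = -39940 - (-3 + (-7 + 160)**2)/(1/(-219 - 209)) = -39940 - (-3 + 153**2)/(1/(-428)) = -39940 - (-3 + 23409)/(-1/428) = -39940 - 23406*(-428) = -39940 - 1*(-10017768) = -39940 + 10017768 = 9977828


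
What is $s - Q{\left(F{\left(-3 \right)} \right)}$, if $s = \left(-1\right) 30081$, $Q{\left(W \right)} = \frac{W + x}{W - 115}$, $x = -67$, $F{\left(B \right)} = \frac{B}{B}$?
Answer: $- \frac{571550}{19} \approx -30082.0$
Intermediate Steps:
$F{\left(B \right)} = 1$
$Q{\left(W \right)} = \frac{-67 + W}{-115 + W}$ ($Q{\left(W \right)} = \frac{W - 67}{W - 115} = \frac{-67 + W}{-115 + W}$)
$s = -30081$
$s - Q{\left(F{\left(-3 \right)} \right)} = -30081 - \frac{-67 + 1}{-115 + 1} = -30081 - \frac{1}{-114} \left(-66\right) = -30081 - \left(- \frac{1}{114}\right) \left(-66\right) = -30081 - \frac{11}{19} = - \frac{571550}{19}$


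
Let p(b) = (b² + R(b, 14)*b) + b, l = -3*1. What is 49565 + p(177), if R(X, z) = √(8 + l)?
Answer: 81071 + 177*√5 ≈ 81467.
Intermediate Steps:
l = -3
R(X, z) = √5 (R(X, z) = √(8 - 3) = √5)
p(b) = b + b² + b*√5 (p(b) = (b² + √5*b) + b = (b² + b*√5) + b = b + b² + b*√5)
49565 + p(177) = 49565 + 177*(1 + 177 + √5) = 49565 + 177*(178 + √5) = 49565 + (31506 + 177*√5) = 81071 + 177*√5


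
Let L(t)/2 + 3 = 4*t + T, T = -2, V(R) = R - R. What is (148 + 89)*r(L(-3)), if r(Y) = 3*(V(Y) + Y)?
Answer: -24174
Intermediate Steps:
V(R) = 0
L(t) = -10 + 8*t (L(t) = -6 + 2*(4*t - 2) = -6 + 2*(-2 + 4*t) = -6 + (-4 + 8*t) = -10 + 8*t)
r(Y) = 3*Y (r(Y) = 3*(0 + Y) = 3*Y)
(148 + 89)*r(L(-3)) = (148 + 89)*(3*(-10 + 8*(-3))) = 237*(3*(-10 - 24)) = 237*(3*(-34)) = 237*(-102) = -24174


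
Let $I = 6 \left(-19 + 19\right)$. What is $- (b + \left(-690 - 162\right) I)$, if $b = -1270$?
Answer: $1270$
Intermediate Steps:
$I = 0$ ($I = 6 \cdot 0 = 0$)
$- (b + \left(-690 - 162\right) I) = - (-1270 + \left(-690 - 162\right) 0) = - (-1270 - 0) = - (-1270 + 0) = \left(-1\right) \left(-1270\right) = 1270$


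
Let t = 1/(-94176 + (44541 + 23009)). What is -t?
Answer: 1/26626 ≈ 3.7557e-5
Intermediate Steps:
t = -1/26626 (t = 1/(-94176 + 67550) = 1/(-26626) = -1/26626 ≈ -3.7557e-5)
-t = -1*(-1/26626) = 1/26626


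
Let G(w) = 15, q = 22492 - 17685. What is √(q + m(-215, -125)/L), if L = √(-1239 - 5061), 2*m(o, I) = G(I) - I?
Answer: √(43263 - 3*I*√7)/3 ≈ 69.333 - 0.0063601*I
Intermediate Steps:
q = 4807
m(o, I) = 15/2 - I/2 (m(o, I) = (15 - I)/2 = 15/2 - I/2)
L = 30*I*√7 (L = √(-6300) = 30*I*√7 ≈ 79.373*I)
√(q + m(-215, -125)/L) = √(4807 + (15/2 - ½*(-125))/((30*I*√7))) = √(4807 + (15/2 + 125/2)*(-I*√7/210)) = √(4807 + 70*(-I*√7/210)) = √(4807 - I*√7/3)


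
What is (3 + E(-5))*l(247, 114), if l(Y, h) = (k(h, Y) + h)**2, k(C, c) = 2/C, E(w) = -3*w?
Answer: 84474002/361 ≈ 2.3400e+5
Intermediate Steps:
l(Y, h) = (h + 2/h)**2 (l(Y, h) = (2/h + h)**2 = (h + 2/h)**2)
(3 + E(-5))*l(247, 114) = (3 - 3*(-5))*((2 + 114**2)**2/114**2) = (3 + 15)*((2 + 12996)**2/12996) = 18*((1/12996)*12998**2) = 18*((1/12996)*168948004) = 18*(42237001/3249) = 84474002/361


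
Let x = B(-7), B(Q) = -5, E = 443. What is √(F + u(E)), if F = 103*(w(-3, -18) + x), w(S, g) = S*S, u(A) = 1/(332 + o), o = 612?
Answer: √22946811/236 ≈ 20.298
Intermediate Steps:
x = -5
u(A) = 1/944 (u(A) = 1/(332 + 612) = 1/944)
w(S, g) = S²
F = 412 (F = 103*((-3)² - 5) = 103*(9 - 5) = 103*4 = 412)
√(F + u(E)) = √(412 + 1/944) = √(388929/944) = √22946811/236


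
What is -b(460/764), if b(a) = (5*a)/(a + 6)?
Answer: -575/1261 ≈ -0.45599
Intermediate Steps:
b(a) = 5*a/(6 + a) (b(a) = (5*a)/(6 + a) = 5*a/(6 + a))
-b(460/764) = -5*460/764/(6 + 460/764) = -5*460*(1/764)/(6 + 460*(1/764)) = -5*115/(191*(6 + 115/191)) = -5*115/(191*1261/191) = -5*115*191/(191*1261) = -1*575/1261 = -575/1261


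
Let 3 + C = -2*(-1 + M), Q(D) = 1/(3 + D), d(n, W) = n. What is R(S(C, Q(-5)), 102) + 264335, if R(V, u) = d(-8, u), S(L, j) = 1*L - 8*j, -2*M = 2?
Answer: 264327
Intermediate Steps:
M = -1 (M = -½*2 = -1)
C = 1 (C = -3 - 2*(-1 - 1) = -3 - 2*(-2) = -3 + 4 = 1)
S(L, j) = L - 8*j
R(V, u) = -8
R(S(C, Q(-5)), 102) + 264335 = -8 + 264335 = 264327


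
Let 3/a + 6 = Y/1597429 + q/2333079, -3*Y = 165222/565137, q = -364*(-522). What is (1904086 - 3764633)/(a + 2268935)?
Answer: -4231570579619229981368/5160394469029455748519 ≈ -0.82001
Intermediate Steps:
q = 190008
Y = -18358/188379 (Y = -55074/565137 = -⅓*18358/62793 = -18358/188379 ≈ -0.097453)
a = -1152832479251121/2274369085875944 (a = 3/(-6 + (-18358/188379/1597429 + 190008/2333079)) = 3/(-6 + (-18358/188379*1/1597429 + 190008*(1/2333079))) = 3/(-6 + (-18358/300922077591 + 104/1277)) = 3/(-6 + 31295872626298/384277493083707) = 3/(-2274369085875944/384277493083707) = 3*(-384277493083707/2274369085875944) = -1152832479251121/2274369085875944 ≈ -0.50688)
(1904086 - 3764633)/(a + 2268935) = (1904086 - 3764633)/(-1152832479251121/2274369085875944 + 2268935) = -1860547/5160394469029455748519/2274369085875944 = -1860547*2274369085875944/5160394469029455748519 = -4231570579619229981368/5160394469029455748519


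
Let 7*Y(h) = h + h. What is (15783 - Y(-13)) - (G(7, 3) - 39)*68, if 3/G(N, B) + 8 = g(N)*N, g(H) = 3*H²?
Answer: 131780063/7147 ≈ 18439.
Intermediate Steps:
Y(h) = 2*h/7 (Y(h) = (h + h)/7 = (2*h)/7 = 2*h/7)
G(N, B) = 3/(-8 + 3*N³) (G(N, B) = 3/(-8 + (3*N²)*N) = 3/(-8 + 3*N³))
(15783 - Y(-13)) - (G(7, 3) - 39)*68 = (15783 - 2*(-13)/7) - (3/(-8 + 3*7³) - 39)*68 = (15783 - 1*(-26/7)) - (3/(-8 + 3*343) - 39)*68 = (15783 + 26/7) - (3/(-8 + 1029) - 39)*68 = 110507/7 - (3/1021 - 39)*68 = 110507/7 - (-39816)*68/1021 = 110507/7 - 1*(-2707488/1021) = 110507/7 + 2707488/1021 = 131780063/7147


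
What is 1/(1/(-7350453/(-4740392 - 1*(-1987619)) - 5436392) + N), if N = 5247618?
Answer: 4988381921521/26177122762247269387 ≈ 1.9056e-7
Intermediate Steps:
1/(1/(-7350453/(-4740392 - 1*(-1987619)) - 5436392) + N) = 1/(1/(-7350453/(-4740392 - 1*(-1987619)) - 5436392) + 5247618) = 1/(1/(-7350453/(-4740392 + 1987619) - 5436392) + 5247618) = 1/(1/(-7350453/(-2752773) - 5436392) + 5247618) = 1/(1/(-7350453*(-1/2752773) - 5436392) + 5247618) = 1/(1/(2450151/917591 - 5436392) + 5247618) = 1/(1/(-4988381921521/917591) + 5247618) = 1/(-917591/4988381921521 + 5247618) = 1/(26177122762247269387/4988381921521) = 4988381921521/26177122762247269387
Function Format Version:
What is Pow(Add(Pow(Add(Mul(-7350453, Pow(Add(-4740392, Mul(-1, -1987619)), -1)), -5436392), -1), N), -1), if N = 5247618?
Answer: Rational(4988381921521, 26177122762247269387) ≈ 1.9056e-7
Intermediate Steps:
Pow(Add(Pow(Add(Mul(-7350453, Pow(Add(-4740392, Mul(-1, -1987619)), -1)), -5436392), -1), N), -1) = Pow(Add(Pow(Add(Mul(-7350453, Pow(Add(-4740392, Mul(-1, -1987619)), -1)), -5436392), -1), 5247618), -1) = Pow(Add(Pow(Add(Mul(-7350453, Pow(Add(-4740392, 1987619), -1)), -5436392), -1), 5247618), -1) = Pow(Add(Pow(Add(Mul(-7350453, Pow(-2752773, -1)), -5436392), -1), 5247618), -1) = Pow(Add(Pow(Add(Mul(-7350453, Rational(-1, 2752773)), -5436392), -1), 5247618), -1) = Pow(Add(Pow(Add(Rational(2450151, 917591), -5436392), -1), 5247618), -1) = Pow(Add(Pow(Rational(-4988381921521, 917591), -1), 5247618), -1) = Pow(Add(Rational(-917591, 4988381921521), 5247618), -1) = Pow(Rational(26177122762247269387, 4988381921521), -1) = Rational(4988381921521, 26177122762247269387)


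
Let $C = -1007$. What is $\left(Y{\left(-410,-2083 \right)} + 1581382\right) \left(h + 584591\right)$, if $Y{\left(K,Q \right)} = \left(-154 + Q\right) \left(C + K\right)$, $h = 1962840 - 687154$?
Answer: $8838568545447$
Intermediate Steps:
$h = 1275686$
$Y{\left(K,Q \right)} = \left(-1007 + K\right) \left(-154 + Q\right)$ ($Y{\left(K,Q \right)} = \left(-154 + Q\right) \left(-1007 + K\right) = \left(-1007 + K\right) \left(-154 + Q\right)$)
$\left(Y{\left(-410,-2083 \right)} + 1581382\right) \left(h + 584591\right) = \left(\left(155078 - -2097581 - -63140 - -854030\right) + 1581382\right) \left(1275686 + 584591\right) = \left(\left(155078 + 2097581 + 63140 + 854030\right) + 1581382\right) 1860277 = \left(3169829 + 1581382\right) 1860277 = 4751211 \cdot 1860277 = 8838568545447$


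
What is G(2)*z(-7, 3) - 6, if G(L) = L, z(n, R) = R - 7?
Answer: -14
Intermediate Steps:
z(n, R) = -7 + R
G(2)*z(-7, 3) - 6 = 2*(-7 + 3) - 6 = 2*(-4) - 6 = -8 - 6 = -14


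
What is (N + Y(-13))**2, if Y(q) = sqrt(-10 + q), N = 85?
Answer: (85 + I*sqrt(23))**2 ≈ 7202.0 + 815.29*I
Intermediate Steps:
(N + Y(-13))**2 = (85 + sqrt(-10 - 13))**2 = (85 + sqrt(-23))**2 = (85 + I*sqrt(23))**2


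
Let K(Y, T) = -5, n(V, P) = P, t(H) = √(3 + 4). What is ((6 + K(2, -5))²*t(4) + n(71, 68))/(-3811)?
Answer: -68/3811 - √7/3811 ≈ -0.018537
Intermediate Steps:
t(H) = √7
((6 + K(2, -5))²*t(4) + n(71, 68))/(-3811) = ((6 - 5)²*√7 + 68)/(-3811) = (1²*√7 + 68)*(-1/3811) = (1*√7 + 68)*(-1/3811) = (√7 + 68)*(-1/3811) = (68 + √7)*(-1/3811) = -68/3811 - √7/3811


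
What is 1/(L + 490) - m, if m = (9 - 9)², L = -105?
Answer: 1/385 ≈ 0.0025974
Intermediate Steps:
m = 0 (m = 0² = 0)
1/(L + 490) - m = 1/(-105 + 490) - 1*0 = 1/385 + 0 = 1/385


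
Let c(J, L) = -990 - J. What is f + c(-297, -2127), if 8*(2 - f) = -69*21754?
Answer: 747749/4 ≈ 1.8694e+5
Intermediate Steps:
f = 750521/4 (f = 2 - (-69)*21754/8 = 2 - ⅛*(-1501026) = 2 + 750513/4 = 750521/4 ≈ 1.8763e+5)
f + c(-297, -2127) = 750521/4 + (-990 - 1*(-297)) = 750521/4 + (-990 + 297) = 750521/4 - 693 = 747749/4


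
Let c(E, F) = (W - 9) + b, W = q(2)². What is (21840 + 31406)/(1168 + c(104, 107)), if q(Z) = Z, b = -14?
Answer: 53246/1149 ≈ 46.341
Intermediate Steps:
W = 4 (W = 2² = 4)
c(E, F) = -19 (c(E, F) = (4 - 9) - 14 = -5 - 14 = -19)
(21840 + 31406)/(1168 + c(104, 107)) = (21840 + 31406)/(1168 - 19) = 53246/1149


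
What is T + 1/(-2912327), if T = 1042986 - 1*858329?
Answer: 537781566838/2912327 ≈ 1.8466e+5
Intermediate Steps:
T = 184657 (T = 1042986 - 858329 = 184657)
T + 1/(-2912327) = 184657 + 1/(-2912327) = 184657 - 1/2912327 = 537781566838/2912327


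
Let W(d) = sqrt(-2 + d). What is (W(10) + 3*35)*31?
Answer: 3255 + 62*sqrt(2) ≈ 3342.7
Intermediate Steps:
(W(10) + 3*35)*31 = (sqrt(-2 + 10) + 3*35)*31 = (sqrt(8) + 105)*31 = (2*sqrt(2) + 105)*31 = (105 + 2*sqrt(2))*31 = 3255 + 62*sqrt(2)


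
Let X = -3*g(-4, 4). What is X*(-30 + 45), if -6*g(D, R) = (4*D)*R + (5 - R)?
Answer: -945/2 ≈ -472.50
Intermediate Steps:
g(D, R) = -5/6 + R/6 - 2*D*R/3 (g(D, R) = -((4*D)*R + (5 - R))/6 = -(4*D*R + (5 - R))/6 = -(5 - R + 4*D*R)/6 = -5/6 + R/6 - 2*D*R/3)
X = -63/2 (X = -3*(-5/6 + (1/6)*4 - 2/3*(-4)*4) = -3*(-5/6 + 2/3 + 32/3) = -3*21/2 = -63/2 ≈ -31.500)
X*(-30 + 45) = -63*(-30 + 45)/2 = -63/2*15 = -945/2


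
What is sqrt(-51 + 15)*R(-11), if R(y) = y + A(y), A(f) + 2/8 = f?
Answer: -267*I/2 ≈ -133.5*I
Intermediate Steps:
A(f) = -1/4 + f
R(y) = -1/4 + 2*y (R(y) = y + (-1/4 + y) = -1/4 + 2*y)
sqrt(-51 + 15)*R(-11) = sqrt(-51 + 15)*(-1/4 + 2*(-11)) = sqrt(-36)*(-1/4 - 22) = (6*I)*(-89/4) = -267*I/2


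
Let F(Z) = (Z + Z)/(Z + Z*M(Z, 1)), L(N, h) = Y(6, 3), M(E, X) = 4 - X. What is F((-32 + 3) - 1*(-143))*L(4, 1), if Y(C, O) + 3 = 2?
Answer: -½ ≈ -0.50000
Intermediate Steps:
Y(C, O) = -1 (Y(C, O) = -3 + 2 = -1)
L(N, h) = -1
F(Z) = ½ (F(Z) = (Z + Z)/(Z + Z*(4 - 1*1)) = (2*Z)/(Z + Z*(4 - 1)) = (2*Z)/(Z + Z*3) = (2*Z)/(Z + 3*Z) = (2*Z)/((4*Z)) = (2*Z)*(1/(4*Z)) = ½)
F((-32 + 3) - 1*(-143))*L(4, 1) = (½)*(-1) = -½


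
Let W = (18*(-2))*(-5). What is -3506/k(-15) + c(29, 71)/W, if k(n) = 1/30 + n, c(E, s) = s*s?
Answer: 21195809/80820 ≈ 262.26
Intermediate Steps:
c(E, s) = s²
W = 180 (W = -36*(-5) = 180)
k(n) = 1/30 + n
-3506/k(-15) + c(29, 71)/W = -3506/(1/30 - 15) + 71²/180 = -3506/(-449/30) + 5041*(1/180) = -3506*(-30/449) + 5041/180 = 105180/449 + 5041/180 = 21195809/80820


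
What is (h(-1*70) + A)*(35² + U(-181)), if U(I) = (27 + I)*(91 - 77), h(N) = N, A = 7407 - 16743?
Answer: 8756986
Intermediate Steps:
A = -9336
U(I) = 378 + 14*I (U(I) = (27 + I)*14 = 378 + 14*I)
(h(-1*70) + A)*(35² + U(-181)) = (-1*70 - 9336)*(35² + (378 + 14*(-181))) = (-70 - 9336)*(1225 + (378 - 2534)) = -9406*(1225 - 2156) = -9406*(-931) = 8756986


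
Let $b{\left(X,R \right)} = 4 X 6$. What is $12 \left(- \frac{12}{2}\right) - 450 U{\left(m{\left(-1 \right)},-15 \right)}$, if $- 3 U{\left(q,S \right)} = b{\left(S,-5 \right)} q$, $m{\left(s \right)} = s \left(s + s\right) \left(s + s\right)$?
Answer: $215928$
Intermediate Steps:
$b{\left(X,R \right)} = 24 X$
$m{\left(s \right)} = 4 s^{3}$ ($m{\left(s \right)} = s 2 s 2 s = s 4 s^{2} = 4 s^{3}$)
$U{\left(q,S \right)} = - 8 S q$ ($U{\left(q,S \right)} = - \frac{24 S q}{3} = - 8 S q$)
$12 \left(- \frac{12}{2}\right) - 450 U{\left(m{\left(-1 \right)},-15 \right)} = 12 \left(- \frac{12}{2}\right) - 450 \left(\left(-8\right) \left(-15\right) 4 \left(-1\right)^{3}\right) = 12 \left(\left(-12\right) \frac{1}{2}\right) - 450 \left(\left(-8\right) \left(-15\right) 4 \left(-1\right)\right) = 12 \left(-6\right) - 450 \left(\left(-8\right) \left(-15\right) \left(-4\right)\right) = -72 - -216000 = -72 + 216000 = 215928$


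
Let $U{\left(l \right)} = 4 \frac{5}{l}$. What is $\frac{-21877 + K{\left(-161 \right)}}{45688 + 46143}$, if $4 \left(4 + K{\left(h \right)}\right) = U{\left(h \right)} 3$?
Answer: $- \frac{3522856}{14784791} \approx -0.23828$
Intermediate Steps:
$U{\left(l \right)} = \frac{20}{l}$
$K{\left(h \right)} = -4 + \frac{15}{h}$ ($K{\left(h \right)} = -4 + \frac{\frac{20}{h} 3}{4} = -4 + \frac{60 \frac{1}{h}}{4} = -4 + \frac{15}{h}$)
$\frac{-21877 + K{\left(-161 \right)}}{45688 + 46143} = \frac{-21877 - \left(4 - \frac{15}{-161}\right)}{45688 + 46143} = \frac{-21877 + \left(-4 + 15 \left(- \frac{1}{161}\right)\right)}{91831} = \left(-21877 - \frac{659}{161}\right) \frac{1}{91831} = \left(- \frac{3522856}{161}\right) \frac{1}{91831} = - \frac{3522856}{14784791}$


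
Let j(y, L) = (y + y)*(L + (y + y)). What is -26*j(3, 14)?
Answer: -3120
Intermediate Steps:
j(y, L) = 2*y*(L + 2*y) (j(y, L) = (2*y)*(L + 2*y) = 2*y*(L + 2*y))
-26*j(3, 14) = -52*3*(14 + 2*3) = -52*3*(14 + 6) = -52*3*20 = -26*120 = -3120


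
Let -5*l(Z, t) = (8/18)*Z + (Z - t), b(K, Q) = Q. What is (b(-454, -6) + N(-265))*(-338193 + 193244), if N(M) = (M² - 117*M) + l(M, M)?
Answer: -132081587372/9 ≈ -1.4676e+10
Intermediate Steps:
l(Z, t) = -13*Z/45 + t/5 (l(Z, t) = -((8/18)*Z + (Z - t))/5 = -((8*(1/18))*Z + (Z - t))/5 = -(4*Z/9 + (Z - t))/5 = -(-t + 13*Z/9)/5 = -13*Z/45 + t/5)
N(M) = M² - 5269*M/45 (N(M) = (M² - 117*M) + (-13*M/45 + M/5) = (M² - 117*M) - 4*M/45 = M² - 5269*M/45)
(b(-454, -6) + N(-265))*(-338193 + 193244) = (-6 + (1/45)*(-265)*(-5269 + 45*(-265)))*(-338193 + 193244) = (-6 + (1/45)*(-265)*(-5269 - 11925))*(-144949) = (-6 + (1/45)*(-265)*(-17194))*(-144949) = (-6 + 911282/9)*(-144949) = (911228/9)*(-144949) = -132081587372/9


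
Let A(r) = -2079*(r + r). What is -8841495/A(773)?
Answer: 2947165/1071378 ≈ 2.7508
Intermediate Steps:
A(r) = -4158*r
-8841495/A(773) = -8841495/((-4158*773)) = -8841495/(-3214134) = -8841495*(-1/3214134) = 2947165/1071378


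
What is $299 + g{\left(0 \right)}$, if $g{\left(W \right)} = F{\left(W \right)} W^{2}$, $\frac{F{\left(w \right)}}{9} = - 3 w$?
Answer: $299$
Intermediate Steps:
$F{\left(w \right)} = - 27 w$ ($F{\left(w \right)} = 9 \left(- 3 w\right) = - 27 w$)
$g{\left(W \right)} = - 27 W^{3}$ ($g{\left(W \right)} = - 27 W W^{2} = - 27 W^{3}$)
$299 + g{\left(0 \right)} = 299 - 27 \cdot 0^{3} = 299 - 0 = 299 + 0 = 299$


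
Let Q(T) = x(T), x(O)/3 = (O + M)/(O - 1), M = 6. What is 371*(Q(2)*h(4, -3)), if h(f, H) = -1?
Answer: -8904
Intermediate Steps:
x(O) = 3*(6 + O)/(-1 + O) (x(O) = 3*((O + 6)/(O - 1)) = 3*((6 + O)/(-1 + O)) = 3*(6 + O)/(-1 + O))
Q(T) = 3*(6 + T)/(-1 + T)
371*(Q(2)*h(4, -3)) = 371*((3*(6 + 2)/(-1 + 2))*(-1)) = 371*((3*8/1)*(-1)) = 371*((3*1*8)*(-1)) = 371*(24*(-1)) = 371*(-24) = -8904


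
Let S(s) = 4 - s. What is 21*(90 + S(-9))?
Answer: 2163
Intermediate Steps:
21*(90 + S(-9)) = 21*(90 + (4 - 1*(-9))) = 21*(90 + (4 + 9)) = 21*(90 + 13) = 21*103 = 2163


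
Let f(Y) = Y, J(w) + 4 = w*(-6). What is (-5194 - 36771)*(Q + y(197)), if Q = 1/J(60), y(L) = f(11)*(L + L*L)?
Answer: -936299237885/52 ≈ -1.8006e+10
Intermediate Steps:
J(w) = -4 - 6*w (J(w) = -4 + w*(-6) = -4 - 6*w)
y(L) = 11*L + 11*L² (y(L) = 11*(L + L*L) = 11*(L + L²) = 11*L + 11*L²)
Q = -1/364 (Q = 1/(-4 - 6*60) = 1/(-4 - 360) = 1/(-364) = -1/364 ≈ -0.0027473)
(-5194 - 36771)*(Q + y(197)) = (-5194 - 36771)*(-1/364 + 11*197*(1 + 197)) = -41965*(-1/364 + 11*197*198) = -41965*(-1/364 + 429066) = -41965*156180023/364 = -936299237885/52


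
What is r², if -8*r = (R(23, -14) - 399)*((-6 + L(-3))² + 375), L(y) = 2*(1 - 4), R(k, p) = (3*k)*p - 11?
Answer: 7968775824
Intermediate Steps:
R(k, p) = -11 + 3*k*p (R(k, p) = 3*k*p - 11 = -11 + 3*k*p)
L(y) = -6 (L(y) = 2*(-3) = -6)
r = 89268 (r = -((-11 + 3*23*(-14)) - 399)*((-6 - 6)² + 375)/8 = -((-11 - 966) - 399)*((-12)² + 375)/8 = -(-977 - 399)*(144 + 375)/8 = -(-172)*519 = -⅛*(-714144) = 89268)
r² = 89268² = 7968775824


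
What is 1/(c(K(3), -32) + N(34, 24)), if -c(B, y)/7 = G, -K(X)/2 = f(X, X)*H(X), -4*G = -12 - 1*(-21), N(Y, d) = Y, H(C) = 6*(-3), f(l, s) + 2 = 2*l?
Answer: 4/199 ≈ 0.020101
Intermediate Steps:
f(l, s) = -2 + 2*l
H(C) = -18
G = -9/4 (G = -(-12 - 1*(-21))/4 = -(-12 + 21)/4 = -1/4*9 = -9/4 ≈ -2.2500)
K(X) = -72 + 72*X (K(X) = -2*(-2 + 2*X)*(-18) = -2*(36 - 36*X) = -72 + 72*X)
c(B, y) = 63/4 (c(B, y) = -7*(-9/4) = 63/4)
1/(c(K(3), -32) + N(34, 24)) = 1/(63/4 + 34) = 1/(199/4) = 4/199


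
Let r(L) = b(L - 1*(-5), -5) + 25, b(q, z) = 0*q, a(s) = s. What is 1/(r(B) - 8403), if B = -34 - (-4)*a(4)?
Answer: -1/8378 ≈ -0.00011936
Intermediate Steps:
b(q, z) = 0
B = -18 (B = -34 - (-4)*4 = -34 - 1*(-16) = -34 + 16 = -18)
r(L) = 25 (r(L) = 0 + 25 = 25)
1/(r(B) - 8403) = 1/(25 - 8403) = 1/(-8378) = -1/8378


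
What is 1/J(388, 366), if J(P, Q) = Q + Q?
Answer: 1/732 ≈ 0.0013661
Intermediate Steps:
J(P, Q) = 2*Q
1/J(388, 366) = 1/(2*366) = 1/732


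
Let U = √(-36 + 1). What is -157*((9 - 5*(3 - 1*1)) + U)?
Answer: 157 - 157*I*√35 ≈ 157.0 - 928.82*I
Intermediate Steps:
U = I*√35 (U = √(-35) = I*√35 ≈ 5.9161*I)
-157*((9 - 5*(3 - 1*1)) + U) = -157*((9 - 5*(3 - 1*1)) + I*√35) = -157*((9 - 5*(3 - 1)) + I*√35) = -157*((9 - 5*2) + I*√35) = -157*((9 - 10) + I*√35) = -157*(-1 + I*√35) = 157 - 157*I*√35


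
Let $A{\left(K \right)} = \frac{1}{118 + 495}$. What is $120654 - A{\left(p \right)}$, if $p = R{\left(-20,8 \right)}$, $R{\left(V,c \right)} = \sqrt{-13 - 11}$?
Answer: $\frac{73960901}{613} \approx 1.2065 \cdot 10^{5}$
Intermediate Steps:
$R{\left(V,c \right)} = 2 i \sqrt{6}$ ($R{\left(V,c \right)} = \sqrt{-24} = 2 i \sqrt{6}$)
$p = 2 i \sqrt{6} \approx 4.899 i$
$A{\left(K \right)} = \frac{1}{613}$
$120654 - A{\left(p \right)} = 120654 - \frac{1}{613} = \frac{73960901}{613}$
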